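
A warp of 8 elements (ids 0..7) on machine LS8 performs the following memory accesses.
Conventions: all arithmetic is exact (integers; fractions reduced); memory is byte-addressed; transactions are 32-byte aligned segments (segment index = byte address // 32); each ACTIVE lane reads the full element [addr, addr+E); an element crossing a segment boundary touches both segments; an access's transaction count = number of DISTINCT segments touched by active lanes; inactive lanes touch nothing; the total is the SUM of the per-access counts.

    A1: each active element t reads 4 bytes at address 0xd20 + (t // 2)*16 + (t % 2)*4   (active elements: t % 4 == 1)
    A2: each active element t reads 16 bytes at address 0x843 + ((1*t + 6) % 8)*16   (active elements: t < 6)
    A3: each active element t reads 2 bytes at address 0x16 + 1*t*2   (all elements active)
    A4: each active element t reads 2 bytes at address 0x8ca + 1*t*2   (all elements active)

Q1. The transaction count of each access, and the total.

A1: 2 transactions
A2: 5 transactions
A3: 2 transactions
A4: 1 transaction

Answer: 2,5,2,1; total 10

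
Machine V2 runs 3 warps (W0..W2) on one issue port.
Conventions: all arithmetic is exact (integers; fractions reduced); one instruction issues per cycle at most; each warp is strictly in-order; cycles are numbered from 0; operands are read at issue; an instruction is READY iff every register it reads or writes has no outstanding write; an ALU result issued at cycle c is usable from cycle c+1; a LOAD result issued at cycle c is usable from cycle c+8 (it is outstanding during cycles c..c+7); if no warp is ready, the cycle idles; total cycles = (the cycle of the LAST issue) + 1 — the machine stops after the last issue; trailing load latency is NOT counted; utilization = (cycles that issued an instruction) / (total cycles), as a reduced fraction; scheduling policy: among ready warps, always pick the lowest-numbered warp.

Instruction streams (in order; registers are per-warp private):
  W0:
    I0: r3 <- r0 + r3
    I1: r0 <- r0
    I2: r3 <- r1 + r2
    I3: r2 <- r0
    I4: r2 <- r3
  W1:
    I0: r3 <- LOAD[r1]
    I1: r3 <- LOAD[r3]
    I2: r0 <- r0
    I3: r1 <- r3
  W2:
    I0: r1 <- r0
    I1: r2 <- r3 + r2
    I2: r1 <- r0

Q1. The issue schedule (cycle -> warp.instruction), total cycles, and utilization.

cycle 0: W0.I0
cycle 1: W0.I1
cycle 2: W0.I2
cycle 3: W0.I3
cycle 4: W0.I4
cycle 5: W1.I0
cycle 6: W2.I0
cycle 7: W2.I1
cycle 8: W2.I2
cycle 9: idle
cycle 10: idle
cycle 11: idle
cycle 12: idle
cycle 13: W1.I1
cycle 14: W1.I2
cycle 15: idle
cycle 16: idle
cycle 17: idle
cycle 18: idle
cycle 19: idle
cycle 20: idle
cycle 21: W1.I3

Answer: 22 cycles, utilization 6/11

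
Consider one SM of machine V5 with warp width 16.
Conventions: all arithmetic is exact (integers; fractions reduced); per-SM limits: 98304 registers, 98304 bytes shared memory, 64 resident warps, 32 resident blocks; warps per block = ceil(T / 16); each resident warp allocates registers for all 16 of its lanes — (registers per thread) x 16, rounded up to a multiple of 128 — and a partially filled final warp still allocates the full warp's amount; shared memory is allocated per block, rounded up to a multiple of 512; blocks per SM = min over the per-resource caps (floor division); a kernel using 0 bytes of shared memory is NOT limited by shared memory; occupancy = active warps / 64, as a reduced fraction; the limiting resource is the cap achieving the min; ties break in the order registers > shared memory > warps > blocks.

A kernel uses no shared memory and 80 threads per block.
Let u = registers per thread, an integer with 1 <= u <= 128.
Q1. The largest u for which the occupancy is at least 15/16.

Answer: u = 96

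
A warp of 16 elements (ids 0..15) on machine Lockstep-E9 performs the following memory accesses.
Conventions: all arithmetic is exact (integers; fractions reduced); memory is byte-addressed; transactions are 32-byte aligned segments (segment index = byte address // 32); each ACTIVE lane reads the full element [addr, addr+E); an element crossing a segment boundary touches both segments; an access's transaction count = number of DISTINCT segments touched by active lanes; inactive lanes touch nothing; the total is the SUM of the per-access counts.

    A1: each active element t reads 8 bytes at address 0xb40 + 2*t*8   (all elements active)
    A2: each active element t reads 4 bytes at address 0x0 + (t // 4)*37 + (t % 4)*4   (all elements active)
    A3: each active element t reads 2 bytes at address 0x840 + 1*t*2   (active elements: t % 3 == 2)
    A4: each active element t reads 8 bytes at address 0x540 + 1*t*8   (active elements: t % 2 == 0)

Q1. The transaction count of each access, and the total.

A1: 8 transactions
A2: 4 transactions
A3: 1 transaction
A4: 4 transactions

Answer: 8,4,1,4; total 17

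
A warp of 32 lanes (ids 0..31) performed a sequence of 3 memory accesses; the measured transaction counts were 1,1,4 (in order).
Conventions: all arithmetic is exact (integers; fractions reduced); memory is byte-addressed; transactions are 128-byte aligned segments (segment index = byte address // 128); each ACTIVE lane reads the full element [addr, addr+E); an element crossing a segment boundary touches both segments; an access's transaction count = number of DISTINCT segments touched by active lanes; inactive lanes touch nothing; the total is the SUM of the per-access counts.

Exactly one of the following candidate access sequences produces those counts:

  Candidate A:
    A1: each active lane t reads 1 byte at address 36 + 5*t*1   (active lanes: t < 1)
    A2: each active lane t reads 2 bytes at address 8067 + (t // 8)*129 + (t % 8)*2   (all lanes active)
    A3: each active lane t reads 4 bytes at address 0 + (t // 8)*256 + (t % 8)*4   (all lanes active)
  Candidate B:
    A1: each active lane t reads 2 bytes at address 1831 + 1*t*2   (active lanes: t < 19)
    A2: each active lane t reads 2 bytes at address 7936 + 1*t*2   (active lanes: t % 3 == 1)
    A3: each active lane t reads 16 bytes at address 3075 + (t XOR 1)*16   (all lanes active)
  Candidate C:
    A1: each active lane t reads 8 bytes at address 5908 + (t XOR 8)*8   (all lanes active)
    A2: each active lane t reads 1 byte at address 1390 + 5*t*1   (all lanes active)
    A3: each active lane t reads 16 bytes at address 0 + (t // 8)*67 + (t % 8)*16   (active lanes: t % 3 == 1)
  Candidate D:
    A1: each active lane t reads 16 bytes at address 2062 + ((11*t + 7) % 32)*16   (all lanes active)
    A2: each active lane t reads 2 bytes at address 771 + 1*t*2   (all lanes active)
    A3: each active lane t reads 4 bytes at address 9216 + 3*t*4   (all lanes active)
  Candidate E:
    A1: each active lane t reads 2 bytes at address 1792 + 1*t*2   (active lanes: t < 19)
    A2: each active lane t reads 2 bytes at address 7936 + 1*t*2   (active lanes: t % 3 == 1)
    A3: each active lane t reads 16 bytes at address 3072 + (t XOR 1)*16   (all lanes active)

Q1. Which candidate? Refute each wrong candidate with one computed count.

A: A2 gives 4 transactions, not 1
B: A3 gives 5 transactions, not 4
C: A1 gives 3 transactions, not 1
D: A1 gives 5 transactions, not 1
E: all counts match (1,1,4)

Answer: E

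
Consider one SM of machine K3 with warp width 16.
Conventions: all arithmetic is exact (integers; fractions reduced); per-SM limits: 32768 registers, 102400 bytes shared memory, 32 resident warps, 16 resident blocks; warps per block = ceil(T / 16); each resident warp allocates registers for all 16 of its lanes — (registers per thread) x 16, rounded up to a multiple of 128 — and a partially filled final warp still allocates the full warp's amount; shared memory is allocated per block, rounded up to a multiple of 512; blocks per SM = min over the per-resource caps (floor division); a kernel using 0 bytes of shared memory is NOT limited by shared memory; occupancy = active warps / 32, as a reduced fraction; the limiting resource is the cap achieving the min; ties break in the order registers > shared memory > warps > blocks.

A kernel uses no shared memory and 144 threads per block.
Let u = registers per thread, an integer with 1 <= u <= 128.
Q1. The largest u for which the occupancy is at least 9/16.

Answer: u = 112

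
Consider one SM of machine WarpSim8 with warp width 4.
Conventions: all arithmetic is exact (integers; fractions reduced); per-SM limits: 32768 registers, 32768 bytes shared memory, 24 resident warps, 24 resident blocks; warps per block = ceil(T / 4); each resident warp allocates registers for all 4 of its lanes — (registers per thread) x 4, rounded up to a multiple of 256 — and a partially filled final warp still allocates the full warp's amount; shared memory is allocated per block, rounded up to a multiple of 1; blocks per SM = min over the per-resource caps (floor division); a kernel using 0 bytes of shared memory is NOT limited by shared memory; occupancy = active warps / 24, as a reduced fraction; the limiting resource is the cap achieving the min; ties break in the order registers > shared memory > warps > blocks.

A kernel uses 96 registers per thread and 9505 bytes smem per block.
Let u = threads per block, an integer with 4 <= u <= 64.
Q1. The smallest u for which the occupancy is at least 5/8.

Answer: u = 17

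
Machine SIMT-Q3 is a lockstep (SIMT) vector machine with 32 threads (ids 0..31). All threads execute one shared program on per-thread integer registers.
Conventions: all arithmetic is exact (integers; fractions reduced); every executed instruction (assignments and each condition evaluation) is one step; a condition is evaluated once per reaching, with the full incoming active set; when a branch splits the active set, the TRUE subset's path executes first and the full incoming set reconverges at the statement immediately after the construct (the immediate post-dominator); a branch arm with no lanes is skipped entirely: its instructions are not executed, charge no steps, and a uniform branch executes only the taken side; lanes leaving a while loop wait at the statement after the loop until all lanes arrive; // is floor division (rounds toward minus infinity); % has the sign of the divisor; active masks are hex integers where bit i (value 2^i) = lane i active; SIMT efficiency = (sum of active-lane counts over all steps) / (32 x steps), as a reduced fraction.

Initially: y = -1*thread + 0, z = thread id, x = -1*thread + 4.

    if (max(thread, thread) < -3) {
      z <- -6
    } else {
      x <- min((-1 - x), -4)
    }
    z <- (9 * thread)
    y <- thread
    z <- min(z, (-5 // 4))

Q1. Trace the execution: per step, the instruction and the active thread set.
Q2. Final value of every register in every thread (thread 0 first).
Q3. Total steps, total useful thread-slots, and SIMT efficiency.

step 0: eval (max(thread, thread) < -3) 0xffffffff
step 1: x <- min((-1 - x), -4)       0xffffffff
step 2: z <- (9 * thread)            0xffffffff
step 3: y <- thread                  0xffffffff
step 4: z <- min(z, (-5 // 4))       0xffffffff

Answer: 5 steps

y: 0,1,2,3,4,5,6,7,8,9,10,11,12,13,14,15,16,17,18,19,20,21,22,23,24,25,26,27,28,29,30,31
z: -2,-2,-2,-2,-2,-2,-2,-2,-2,-2,-2,-2,-2,-2,-2,-2,-2,-2,-2,-2,-2,-2,-2,-2,-2,-2,-2,-2,-2,-2,-2,-2
x: -5,-4,-4,-4,-4,-4,-4,-4,-4,-4,-4,-4,-4,-4,-4,-4,-4,-4,-4,-4,-4,-4,-4,-4,-4,-4,-4,-4,-4,-4,-4,-4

steps = 5; useful = 160; efficiency = 160/160 = 1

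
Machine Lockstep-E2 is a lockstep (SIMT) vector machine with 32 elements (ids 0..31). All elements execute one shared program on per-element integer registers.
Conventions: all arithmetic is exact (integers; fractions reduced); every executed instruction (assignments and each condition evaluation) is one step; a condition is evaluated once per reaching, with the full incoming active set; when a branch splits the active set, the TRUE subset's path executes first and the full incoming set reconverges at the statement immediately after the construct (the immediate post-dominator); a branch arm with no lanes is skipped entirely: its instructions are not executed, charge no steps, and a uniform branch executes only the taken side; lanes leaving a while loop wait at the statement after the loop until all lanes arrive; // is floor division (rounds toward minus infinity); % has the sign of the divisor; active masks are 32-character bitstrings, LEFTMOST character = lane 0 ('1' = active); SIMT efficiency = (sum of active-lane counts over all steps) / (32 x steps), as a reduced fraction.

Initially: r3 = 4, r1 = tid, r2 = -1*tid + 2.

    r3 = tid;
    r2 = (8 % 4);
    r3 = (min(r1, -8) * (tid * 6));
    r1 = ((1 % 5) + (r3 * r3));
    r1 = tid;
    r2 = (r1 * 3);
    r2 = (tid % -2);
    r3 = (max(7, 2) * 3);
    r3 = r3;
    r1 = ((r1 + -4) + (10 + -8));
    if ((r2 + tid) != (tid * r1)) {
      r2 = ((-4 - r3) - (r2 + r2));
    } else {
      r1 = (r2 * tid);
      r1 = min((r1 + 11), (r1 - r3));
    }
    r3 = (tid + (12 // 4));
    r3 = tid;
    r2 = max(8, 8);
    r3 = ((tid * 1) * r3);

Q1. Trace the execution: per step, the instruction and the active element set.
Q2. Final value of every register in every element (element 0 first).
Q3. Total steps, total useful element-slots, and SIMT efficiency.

step 0: r3 <- tid                    11111111111111111111111111111111
step 1: r2 <- (8 % 4)                11111111111111111111111111111111
step 2: r3 <- (min(r1, -8) * (tid * 6)) 11111111111111111111111111111111
step 3: r1 <- ((1 % 5) + (r3 * r3))  11111111111111111111111111111111
step 4: r1 <- tid                    11111111111111111111111111111111
step 5: r2 <- (r1 * 3)               11111111111111111111111111111111
step 6: r2 <- (tid % -2)             11111111111111111111111111111111
step 7: r3 <- (max(7, 2) * 3)        11111111111111111111111111111111
step 8: r3 <- r3                     11111111111111111111111111111111
step 9: r1 <- ((r1 + -4) + (10 + -8)) 11111111111111111111111111111111
step 10: eval ((r2 + tid) != (tid * r1)) 11111111111111111111111111111111
step 11: r2 <- ((-4 - r3) - (r2 + r2)) 01111111111111111111111111111111
step 12: r1 <- (r2 * tid)             10000000000000000000000000000000
step 13: r1 <- min((r1 + 11), (r1 - r3)) 10000000000000000000000000000000
step 14: r3 <- (tid + (12 // 4))      11111111111111111111111111111111
step 15: r3 <- tid                    11111111111111111111111111111111
step 16: r2 <- max(8, 8)              11111111111111111111111111111111
step 17: r3 <- ((tid * 1) * r3)       11111111111111111111111111111111

Answer: 18 steps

r3: 0,1,4,9,16,25,36,49,64,81,100,121,144,169,196,225,256,289,324,361,400,441,484,529,576,625,676,729,784,841,900,961
r1: -21,-1,0,1,2,3,4,5,6,7,8,9,10,11,12,13,14,15,16,17,18,19,20,21,22,23,24,25,26,27,28,29
r2: 8,8,8,8,8,8,8,8,8,8,8,8,8,8,8,8,8,8,8,8,8,8,8,8,8,8,8,8,8,8,8,8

steps = 18; useful = 513; efficiency = 513/576 = 57/64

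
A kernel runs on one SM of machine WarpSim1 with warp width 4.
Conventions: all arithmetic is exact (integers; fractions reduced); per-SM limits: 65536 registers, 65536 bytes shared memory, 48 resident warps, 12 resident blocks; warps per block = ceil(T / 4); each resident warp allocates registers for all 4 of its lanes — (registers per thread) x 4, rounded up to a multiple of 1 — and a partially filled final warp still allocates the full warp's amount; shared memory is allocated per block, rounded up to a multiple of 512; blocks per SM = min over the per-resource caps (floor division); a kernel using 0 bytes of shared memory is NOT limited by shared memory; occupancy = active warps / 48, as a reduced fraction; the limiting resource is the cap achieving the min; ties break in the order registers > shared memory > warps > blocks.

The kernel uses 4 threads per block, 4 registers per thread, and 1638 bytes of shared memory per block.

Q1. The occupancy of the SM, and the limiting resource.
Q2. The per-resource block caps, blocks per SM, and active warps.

Answer: occupancy 1/4, limited by blocks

registers: 4096 blocks
shared memory: 32 blocks
warps: 48 blocks
blocks: 12 blocks

Answer: 12 blocks, 12 active warps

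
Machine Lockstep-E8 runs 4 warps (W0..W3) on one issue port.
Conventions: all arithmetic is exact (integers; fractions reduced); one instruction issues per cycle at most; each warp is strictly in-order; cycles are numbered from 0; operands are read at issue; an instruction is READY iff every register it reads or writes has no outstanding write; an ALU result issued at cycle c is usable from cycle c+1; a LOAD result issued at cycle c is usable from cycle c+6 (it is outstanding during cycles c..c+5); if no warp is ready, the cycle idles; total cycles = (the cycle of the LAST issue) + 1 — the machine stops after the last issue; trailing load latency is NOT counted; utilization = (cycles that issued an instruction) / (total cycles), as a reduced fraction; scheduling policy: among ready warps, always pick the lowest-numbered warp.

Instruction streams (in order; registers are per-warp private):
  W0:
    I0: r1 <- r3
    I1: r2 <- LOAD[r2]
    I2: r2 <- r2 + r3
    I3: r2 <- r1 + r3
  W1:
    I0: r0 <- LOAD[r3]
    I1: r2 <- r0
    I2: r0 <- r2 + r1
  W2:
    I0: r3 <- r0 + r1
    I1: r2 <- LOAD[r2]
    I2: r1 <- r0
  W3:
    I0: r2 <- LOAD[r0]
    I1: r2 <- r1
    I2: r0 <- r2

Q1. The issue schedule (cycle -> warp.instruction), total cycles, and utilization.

cycle 0: W0.I0
cycle 1: W0.I1
cycle 2: W1.I0
cycle 3: W2.I0
cycle 4: W2.I1
cycle 5: W2.I2
cycle 6: W3.I0
cycle 7: W0.I2
cycle 8: W0.I3
cycle 9: W1.I1
cycle 10: W1.I2
cycle 11: idle
cycle 12: W3.I1
cycle 13: W3.I2

Answer: 14 cycles, utilization 13/14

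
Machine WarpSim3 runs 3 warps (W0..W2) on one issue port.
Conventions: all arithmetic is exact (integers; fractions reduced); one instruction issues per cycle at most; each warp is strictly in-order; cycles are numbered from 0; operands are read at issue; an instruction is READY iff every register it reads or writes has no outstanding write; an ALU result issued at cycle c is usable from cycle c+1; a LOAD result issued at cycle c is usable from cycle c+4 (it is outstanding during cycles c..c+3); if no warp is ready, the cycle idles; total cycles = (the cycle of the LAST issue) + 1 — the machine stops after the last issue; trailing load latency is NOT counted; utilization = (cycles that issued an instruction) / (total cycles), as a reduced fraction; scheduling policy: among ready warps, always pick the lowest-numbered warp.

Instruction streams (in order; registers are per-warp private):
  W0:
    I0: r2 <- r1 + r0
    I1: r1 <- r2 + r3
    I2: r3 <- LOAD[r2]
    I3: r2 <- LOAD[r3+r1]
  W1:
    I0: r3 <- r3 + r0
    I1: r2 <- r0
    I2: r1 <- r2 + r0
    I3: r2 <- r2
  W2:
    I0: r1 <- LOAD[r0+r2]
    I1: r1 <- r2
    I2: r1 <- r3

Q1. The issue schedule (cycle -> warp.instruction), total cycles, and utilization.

cycle 0: W0.I0
cycle 1: W0.I1
cycle 2: W0.I2
cycle 3: W1.I0
cycle 4: W1.I1
cycle 5: W1.I2
cycle 6: W0.I3
cycle 7: W1.I3
cycle 8: W2.I0
cycle 9: idle
cycle 10: idle
cycle 11: idle
cycle 12: W2.I1
cycle 13: W2.I2

Answer: 14 cycles, utilization 11/14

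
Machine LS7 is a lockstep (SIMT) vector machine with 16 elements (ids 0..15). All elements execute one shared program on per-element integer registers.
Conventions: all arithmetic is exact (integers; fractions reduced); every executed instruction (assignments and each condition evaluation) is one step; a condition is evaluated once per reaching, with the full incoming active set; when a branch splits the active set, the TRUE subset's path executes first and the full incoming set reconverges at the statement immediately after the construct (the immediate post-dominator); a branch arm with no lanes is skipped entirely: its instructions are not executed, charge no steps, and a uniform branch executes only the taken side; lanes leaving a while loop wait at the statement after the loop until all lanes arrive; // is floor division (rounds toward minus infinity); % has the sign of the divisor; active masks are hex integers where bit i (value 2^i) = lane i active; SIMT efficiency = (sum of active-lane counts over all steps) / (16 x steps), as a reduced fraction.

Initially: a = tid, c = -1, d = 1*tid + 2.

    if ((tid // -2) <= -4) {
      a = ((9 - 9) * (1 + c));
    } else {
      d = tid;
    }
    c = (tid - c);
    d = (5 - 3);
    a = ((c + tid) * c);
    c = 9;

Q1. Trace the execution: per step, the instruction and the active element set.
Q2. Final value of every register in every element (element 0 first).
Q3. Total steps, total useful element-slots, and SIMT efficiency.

step 0: eval ((tid // -2) <= -4)     0xffff
step 1: a <- ((9 - 9) * (1 + c))     0xff80
step 2: d <- tid                     0x007f
step 3: c <- (tid - c)               0xffff
step 4: d <- (5 - 3)                 0xffff
step 5: a <- ((c + tid) * c)         0xffff
step 6: c <- 9                       0xffff

Answer: 7 steps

a: 1,6,15,28,45,66,91,120,153,190,231,276,325,378,435,496
c: 9,9,9,9,9,9,9,9,9,9,9,9,9,9,9,9
d: 2,2,2,2,2,2,2,2,2,2,2,2,2,2,2,2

steps = 7; useful = 96; efficiency = 96/112 = 6/7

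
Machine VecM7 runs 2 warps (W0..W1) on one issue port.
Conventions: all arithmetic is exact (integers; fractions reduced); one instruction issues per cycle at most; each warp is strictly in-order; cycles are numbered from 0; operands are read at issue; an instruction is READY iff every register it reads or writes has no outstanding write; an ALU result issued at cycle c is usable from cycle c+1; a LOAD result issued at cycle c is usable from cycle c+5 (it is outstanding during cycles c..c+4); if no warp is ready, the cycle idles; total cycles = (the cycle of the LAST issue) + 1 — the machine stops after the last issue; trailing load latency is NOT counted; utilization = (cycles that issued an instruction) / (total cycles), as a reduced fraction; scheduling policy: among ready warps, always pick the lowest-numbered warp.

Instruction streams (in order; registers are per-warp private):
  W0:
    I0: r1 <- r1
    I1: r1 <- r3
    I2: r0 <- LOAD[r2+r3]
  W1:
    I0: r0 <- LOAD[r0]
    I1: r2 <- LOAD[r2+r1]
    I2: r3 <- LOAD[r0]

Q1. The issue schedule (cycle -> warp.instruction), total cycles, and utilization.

cycle 0: W0.I0
cycle 1: W0.I1
cycle 2: W0.I2
cycle 3: W1.I0
cycle 4: W1.I1
cycle 5: idle
cycle 6: idle
cycle 7: idle
cycle 8: W1.I2

Answer: 9 cycles, utilization 2/3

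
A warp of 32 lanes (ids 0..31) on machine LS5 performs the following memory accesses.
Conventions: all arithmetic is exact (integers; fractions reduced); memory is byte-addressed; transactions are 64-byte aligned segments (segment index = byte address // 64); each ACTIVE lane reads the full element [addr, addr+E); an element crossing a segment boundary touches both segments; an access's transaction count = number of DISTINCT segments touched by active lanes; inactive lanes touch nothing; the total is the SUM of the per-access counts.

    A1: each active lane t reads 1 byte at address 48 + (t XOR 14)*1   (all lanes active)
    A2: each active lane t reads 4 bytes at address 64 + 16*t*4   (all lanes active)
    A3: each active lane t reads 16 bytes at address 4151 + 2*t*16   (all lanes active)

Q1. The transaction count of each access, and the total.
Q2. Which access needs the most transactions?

A1: 2 transactions
A2: 32 transactions
A3: 17 transactions

Answer: 2,32,17; total 51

Answer: A2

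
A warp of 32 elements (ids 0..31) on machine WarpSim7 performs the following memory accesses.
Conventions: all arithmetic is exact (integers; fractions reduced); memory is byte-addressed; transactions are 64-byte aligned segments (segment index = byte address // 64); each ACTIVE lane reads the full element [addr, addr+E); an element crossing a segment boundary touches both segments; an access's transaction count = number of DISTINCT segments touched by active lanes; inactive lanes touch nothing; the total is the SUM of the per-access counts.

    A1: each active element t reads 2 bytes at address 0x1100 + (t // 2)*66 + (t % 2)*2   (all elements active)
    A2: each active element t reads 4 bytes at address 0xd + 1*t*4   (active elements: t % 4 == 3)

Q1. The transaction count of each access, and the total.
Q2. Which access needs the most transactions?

A1: 16 transactions
A2: 3 transactions

Answer: 16,3; total 19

Answer: A1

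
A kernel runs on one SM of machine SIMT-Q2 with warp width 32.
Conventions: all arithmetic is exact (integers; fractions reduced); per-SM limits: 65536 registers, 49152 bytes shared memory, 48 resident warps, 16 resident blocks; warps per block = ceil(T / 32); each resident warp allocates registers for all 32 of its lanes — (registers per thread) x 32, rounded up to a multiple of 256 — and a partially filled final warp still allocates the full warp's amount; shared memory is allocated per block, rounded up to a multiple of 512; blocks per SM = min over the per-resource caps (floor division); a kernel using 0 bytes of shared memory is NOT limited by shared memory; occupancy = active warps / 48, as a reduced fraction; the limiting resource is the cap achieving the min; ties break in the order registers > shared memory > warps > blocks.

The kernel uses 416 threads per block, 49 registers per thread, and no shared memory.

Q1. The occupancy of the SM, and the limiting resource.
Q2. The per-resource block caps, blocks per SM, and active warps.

Answer: occupancy 13/24, limited by registers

registers: 2 blocks
shared memory: no limit (kernel uses none)
warps: 3 blocks
blocks: 16 blocks

Answer: 2 blocks, 26 active warps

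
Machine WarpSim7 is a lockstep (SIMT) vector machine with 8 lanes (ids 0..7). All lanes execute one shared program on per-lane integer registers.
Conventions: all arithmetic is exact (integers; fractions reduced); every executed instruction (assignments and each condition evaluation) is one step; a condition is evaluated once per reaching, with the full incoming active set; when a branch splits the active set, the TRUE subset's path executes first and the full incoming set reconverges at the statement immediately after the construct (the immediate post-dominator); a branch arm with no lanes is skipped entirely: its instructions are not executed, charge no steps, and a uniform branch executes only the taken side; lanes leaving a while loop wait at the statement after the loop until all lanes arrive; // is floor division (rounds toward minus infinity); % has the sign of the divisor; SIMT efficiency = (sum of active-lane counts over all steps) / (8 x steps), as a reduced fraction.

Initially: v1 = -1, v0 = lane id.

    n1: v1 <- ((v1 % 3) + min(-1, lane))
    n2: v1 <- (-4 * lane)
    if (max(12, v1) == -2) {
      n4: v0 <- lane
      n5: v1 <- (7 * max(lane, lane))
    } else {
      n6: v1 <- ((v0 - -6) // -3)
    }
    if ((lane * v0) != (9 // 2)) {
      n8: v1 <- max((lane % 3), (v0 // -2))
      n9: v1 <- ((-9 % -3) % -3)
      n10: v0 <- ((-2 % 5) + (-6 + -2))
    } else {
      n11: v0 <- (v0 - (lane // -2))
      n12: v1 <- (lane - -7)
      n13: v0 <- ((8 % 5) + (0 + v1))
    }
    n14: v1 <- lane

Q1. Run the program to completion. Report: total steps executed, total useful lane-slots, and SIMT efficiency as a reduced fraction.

Answer: 12 steps, 72 useful, 3/4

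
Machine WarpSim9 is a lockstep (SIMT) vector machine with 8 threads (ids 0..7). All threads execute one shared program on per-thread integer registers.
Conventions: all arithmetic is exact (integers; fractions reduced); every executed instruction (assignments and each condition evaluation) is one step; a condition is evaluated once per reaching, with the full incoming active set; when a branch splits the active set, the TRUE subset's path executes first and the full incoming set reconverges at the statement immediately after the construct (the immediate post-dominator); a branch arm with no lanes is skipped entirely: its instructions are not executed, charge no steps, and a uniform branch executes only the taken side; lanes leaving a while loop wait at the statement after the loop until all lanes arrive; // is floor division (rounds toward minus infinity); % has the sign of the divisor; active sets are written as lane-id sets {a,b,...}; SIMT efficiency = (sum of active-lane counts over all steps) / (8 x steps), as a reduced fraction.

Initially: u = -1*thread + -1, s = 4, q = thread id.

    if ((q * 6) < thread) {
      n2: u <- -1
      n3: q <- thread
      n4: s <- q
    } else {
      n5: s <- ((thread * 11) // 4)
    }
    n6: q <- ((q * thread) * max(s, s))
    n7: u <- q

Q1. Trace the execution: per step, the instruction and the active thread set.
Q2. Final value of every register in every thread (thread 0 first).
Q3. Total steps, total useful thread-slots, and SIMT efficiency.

step 0: eval ((q * 6) < thread)      {0,1,2,3,4,5,6,7}
step 1: s <- ((thread * 11) // 4)    {0,1,2,3,4,5,6,7}
step 2: q <- ((q * thread) * max(s, s)) {0,1,2,3,4,5,6,7}
step 3: u <- q                       {0,1,2,3,4,5,6,7}

Answer: 4 steps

u: 0,2,20,72,176,325,576,931
s: 0,2,5,8,11,13,16,19
q: 0,2,20,72,176,325,576,931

steps = 4; useful = 32; efficiency = 32/32 = 1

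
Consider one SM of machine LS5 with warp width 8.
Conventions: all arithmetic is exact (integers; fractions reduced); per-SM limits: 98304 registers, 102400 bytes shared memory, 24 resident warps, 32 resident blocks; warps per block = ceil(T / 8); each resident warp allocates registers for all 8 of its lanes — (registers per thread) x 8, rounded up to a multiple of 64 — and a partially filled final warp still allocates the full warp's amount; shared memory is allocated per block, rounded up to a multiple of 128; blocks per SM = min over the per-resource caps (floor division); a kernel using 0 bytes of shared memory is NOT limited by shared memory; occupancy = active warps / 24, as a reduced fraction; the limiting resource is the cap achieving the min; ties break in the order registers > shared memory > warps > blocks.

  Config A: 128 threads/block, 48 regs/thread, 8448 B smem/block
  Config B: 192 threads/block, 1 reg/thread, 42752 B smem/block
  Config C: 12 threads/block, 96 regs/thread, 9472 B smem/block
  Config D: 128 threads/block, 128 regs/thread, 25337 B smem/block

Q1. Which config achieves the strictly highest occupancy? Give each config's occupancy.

occupancies: A 2/3, B 1, C 5/6, D 2/3

Answer: B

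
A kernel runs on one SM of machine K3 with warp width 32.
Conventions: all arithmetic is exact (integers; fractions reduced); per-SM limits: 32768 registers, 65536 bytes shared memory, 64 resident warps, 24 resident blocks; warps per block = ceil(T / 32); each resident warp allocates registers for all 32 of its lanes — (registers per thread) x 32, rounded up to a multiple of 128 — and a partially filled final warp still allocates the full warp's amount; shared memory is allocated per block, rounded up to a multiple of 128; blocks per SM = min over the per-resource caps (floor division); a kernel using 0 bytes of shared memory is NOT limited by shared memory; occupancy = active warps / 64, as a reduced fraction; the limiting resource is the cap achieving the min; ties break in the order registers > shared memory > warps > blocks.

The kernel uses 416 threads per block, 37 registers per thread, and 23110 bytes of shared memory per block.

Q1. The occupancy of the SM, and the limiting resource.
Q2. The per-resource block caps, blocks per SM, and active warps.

Answer: occupancy 13/64, limited by registers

registers: 1 block
shared memory: 2 blocks
warps: 4 blocks
blocks: 24 blocks

Answer: 1 block, 13 active warps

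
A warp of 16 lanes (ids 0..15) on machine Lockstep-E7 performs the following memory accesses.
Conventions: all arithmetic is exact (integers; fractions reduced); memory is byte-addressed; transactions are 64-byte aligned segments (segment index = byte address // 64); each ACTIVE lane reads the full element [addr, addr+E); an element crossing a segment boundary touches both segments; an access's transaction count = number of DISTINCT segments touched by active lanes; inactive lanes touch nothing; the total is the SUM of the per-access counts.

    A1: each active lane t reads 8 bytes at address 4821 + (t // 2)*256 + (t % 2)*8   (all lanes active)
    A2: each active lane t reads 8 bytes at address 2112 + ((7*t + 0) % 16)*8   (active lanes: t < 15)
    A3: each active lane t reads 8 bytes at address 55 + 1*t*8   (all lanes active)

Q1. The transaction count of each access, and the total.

A1: 8 transactions
A2: 2 transactions
A3: 3 transactions

Answer: 8,2,3; total 13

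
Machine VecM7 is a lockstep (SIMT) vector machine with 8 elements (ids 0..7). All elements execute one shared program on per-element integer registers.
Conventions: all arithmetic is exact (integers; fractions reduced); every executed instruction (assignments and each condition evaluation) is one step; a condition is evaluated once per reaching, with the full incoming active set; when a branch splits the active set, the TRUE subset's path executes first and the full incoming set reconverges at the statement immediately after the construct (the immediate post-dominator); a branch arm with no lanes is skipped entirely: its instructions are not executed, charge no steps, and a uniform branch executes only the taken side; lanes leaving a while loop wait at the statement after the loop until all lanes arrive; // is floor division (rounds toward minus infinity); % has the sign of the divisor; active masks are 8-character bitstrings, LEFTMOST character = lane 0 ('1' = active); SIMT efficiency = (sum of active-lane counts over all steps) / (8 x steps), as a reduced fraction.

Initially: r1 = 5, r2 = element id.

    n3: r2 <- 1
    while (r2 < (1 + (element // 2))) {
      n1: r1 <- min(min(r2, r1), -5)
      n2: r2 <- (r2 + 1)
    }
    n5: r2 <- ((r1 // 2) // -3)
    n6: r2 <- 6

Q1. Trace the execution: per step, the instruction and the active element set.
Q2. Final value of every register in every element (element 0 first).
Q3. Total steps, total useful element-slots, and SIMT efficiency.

step 0: r2 <- 1                      11111111
step 1: eval (r2 < (1 + (element // 2))) 11111111
step 2: r1 <- min(min(r2, r1), -5)   00111111
step 3: r2 <- (r2 + 1)               00111111
step 4: eval (r2 < (1 + (element // 2))) 00111111
step 5: r1 <- min(min(r2, r1), -5)   00001111
step 6: r2 <- (r2 + 1)               00001111
step 7: eval (r2 < (1 + (element // 2))) 00001111
step 8: r1 <- min(min(r2, r1), -5)   00000011
step 9: r2 <- (r2 + 1)               00000011
step 10: eval (r2 < (1 + (element // 2))) 00000011
step 11: r2 <- ((r1 // 2) // -3)      11111111
step 12: r2 <- 6                      11111111

Answer: 13 steps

r1: 5,5,-5,-5,-5,-5,-5,-5
r2: 6,6,6,6,6,6,6,6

steps = 13; useful = 68; efficiency = 68/104 = 17/26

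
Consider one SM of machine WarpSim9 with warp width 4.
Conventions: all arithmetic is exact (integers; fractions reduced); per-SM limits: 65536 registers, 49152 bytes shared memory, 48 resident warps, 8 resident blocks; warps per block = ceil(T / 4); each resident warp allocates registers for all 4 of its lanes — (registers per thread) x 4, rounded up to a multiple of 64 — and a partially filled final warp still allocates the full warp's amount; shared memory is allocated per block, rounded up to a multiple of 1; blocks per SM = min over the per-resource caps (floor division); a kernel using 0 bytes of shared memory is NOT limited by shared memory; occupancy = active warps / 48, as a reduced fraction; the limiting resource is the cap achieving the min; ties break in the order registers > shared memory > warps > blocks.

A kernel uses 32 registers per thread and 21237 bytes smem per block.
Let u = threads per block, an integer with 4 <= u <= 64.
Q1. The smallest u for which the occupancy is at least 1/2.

Answer: u = 45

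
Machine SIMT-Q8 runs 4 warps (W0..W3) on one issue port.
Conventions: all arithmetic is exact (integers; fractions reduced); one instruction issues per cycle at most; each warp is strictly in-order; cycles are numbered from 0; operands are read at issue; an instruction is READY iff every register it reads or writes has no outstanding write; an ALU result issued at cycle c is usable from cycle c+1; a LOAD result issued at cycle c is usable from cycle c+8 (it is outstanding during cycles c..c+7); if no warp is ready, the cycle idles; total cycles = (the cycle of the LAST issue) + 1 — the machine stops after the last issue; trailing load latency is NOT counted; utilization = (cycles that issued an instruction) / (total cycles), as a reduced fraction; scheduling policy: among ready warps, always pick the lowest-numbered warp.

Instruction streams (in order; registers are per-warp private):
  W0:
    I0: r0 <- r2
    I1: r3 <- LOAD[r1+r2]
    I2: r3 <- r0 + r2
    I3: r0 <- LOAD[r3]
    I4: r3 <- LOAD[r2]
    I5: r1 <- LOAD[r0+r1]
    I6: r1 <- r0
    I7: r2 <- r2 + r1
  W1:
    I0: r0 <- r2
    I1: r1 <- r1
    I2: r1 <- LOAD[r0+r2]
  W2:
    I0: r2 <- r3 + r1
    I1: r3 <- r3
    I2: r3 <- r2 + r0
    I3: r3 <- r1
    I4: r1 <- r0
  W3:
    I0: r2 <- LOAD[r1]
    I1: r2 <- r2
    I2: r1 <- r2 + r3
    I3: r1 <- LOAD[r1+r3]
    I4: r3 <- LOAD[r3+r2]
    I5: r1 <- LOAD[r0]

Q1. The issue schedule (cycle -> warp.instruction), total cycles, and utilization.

cycle 0: W0.I0
cycle 1: W0.I1
cycle 2: W1.I0
cycle 3: W1.I1
cycle 4: W1.I2
cycle 5: W2.I0
cycle 6: W2.I1
cycle 7: W2.I2
cycle 8: W2.I3
cycle 9: W0.I2
cycle 10: W0.I3
cycle 11: W0.I4
cycle 12: W2.I4
cycle 13: W3.I0
cycle 14: idle
cycle 15: idle
cycle 16: idle
cycle 17: idle
cycle 18: W0.I5
cycle 19: idle
cycle 20: idle
cycle 21: W3.I1
cycle 22: W3.I2
cycle 23: W3.I3
cycle 24: W3.I4
cycle 25: idle
cycle 26: W0.I6
cycle 27: W0.I7
cycle 28: idle
cycle 29: idle
cycle 30: idle
cycle 31: W3.I5

Answer: 32 cycles, utilization 11/16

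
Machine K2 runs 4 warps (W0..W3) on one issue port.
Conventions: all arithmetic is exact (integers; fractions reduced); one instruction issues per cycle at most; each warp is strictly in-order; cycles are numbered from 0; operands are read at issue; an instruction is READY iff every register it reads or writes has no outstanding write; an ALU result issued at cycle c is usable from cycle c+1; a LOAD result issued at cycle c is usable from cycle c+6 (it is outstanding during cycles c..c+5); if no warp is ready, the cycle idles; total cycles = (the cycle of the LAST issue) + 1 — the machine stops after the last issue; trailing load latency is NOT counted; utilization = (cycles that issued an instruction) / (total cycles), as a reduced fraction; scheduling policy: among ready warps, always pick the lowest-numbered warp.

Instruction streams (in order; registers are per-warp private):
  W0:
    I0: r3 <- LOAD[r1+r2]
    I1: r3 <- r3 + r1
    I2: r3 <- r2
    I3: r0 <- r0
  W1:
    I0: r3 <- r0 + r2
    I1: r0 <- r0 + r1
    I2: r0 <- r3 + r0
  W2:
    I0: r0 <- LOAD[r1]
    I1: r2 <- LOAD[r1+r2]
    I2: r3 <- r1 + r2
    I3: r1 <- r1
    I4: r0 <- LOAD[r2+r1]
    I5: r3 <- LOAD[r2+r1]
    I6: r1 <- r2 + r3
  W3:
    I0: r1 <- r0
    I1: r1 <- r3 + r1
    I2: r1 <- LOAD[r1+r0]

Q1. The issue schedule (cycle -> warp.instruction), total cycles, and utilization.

cycle 0: W0.I0
cycle 1: W1.I0
cycle 2: W1.I1
cycle 3: W1.I2
cycle 4: W2.I0
cycle 5: W2.I1
cycle 6: W0.I1
cycle 7: W0.I2
cycle 8: W0.I3
cycle 9: W3.I0
cycle 10: W3.I1
cycle 11: W2.I2
cycle 12: W2.I3
cycle 13: W2.I4
cycle 14: W2.I5
cycle 15: W3.I2
cycle 16: idle
cycle 17: idle
cycle 18: idle
cycle 19: idle
cycle 20: W2.I6

Answer: 21 cycles, utilization 17/21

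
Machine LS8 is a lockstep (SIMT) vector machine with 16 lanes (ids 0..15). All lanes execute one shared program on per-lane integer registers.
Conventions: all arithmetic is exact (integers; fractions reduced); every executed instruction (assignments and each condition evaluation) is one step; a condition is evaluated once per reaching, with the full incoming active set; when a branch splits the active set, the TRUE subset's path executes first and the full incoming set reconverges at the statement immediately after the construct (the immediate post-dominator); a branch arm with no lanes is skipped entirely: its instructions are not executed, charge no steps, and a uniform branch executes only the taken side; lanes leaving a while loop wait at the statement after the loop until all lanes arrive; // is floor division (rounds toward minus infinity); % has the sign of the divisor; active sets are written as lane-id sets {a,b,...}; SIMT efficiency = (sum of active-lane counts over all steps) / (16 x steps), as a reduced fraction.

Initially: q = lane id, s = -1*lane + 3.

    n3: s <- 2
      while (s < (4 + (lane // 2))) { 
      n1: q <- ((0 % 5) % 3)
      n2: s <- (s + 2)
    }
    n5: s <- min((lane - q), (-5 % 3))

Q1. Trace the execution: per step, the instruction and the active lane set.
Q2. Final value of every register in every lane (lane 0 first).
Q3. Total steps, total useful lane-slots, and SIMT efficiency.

step 0: s <- 2                       {0,1,2,3,4,5,6,7,8,9,10,11,12,13,14,15}
step 1: eval (s < (4 + (lane // 2))) {0,1,2,3,4,5,6,7,8,9,10,11,12,13,14,15}
step 2: q <- ((0 % 5) % 3)           {0,1,2,3,4,5,6,7,8,9,10,11,12,13,14,15}
step 3: s <- (s + 2)                 {0,1,2,3,4,5,6,7,8,9,10,11,12,13,14,15}
step 4: eval (s < (4 + (lane // 2))) {0,1,2,3,4,5,6,7,8,9,10,11,12,13,14,15}
step 5: q <- ((0 % 5) % 3)           {2,3,4,5,6,7,8,9,10,11,12,13,14,15}
step 6: s <- (s + 2)                 {2,3,4,5,6,7,8,9,10,11,12,13,14,15}
step 7: eval (s < (4 + (lane // 2))) {2,3,4,5,6,7,8,9,10,11,12,13,14,15}
step 8: q <- ((0 % 5) % 3)           {6,7,8,9,10,11,12,13,14,15}
step 9: s <- (s + 2)                 {6,7,8,9,10,11,12,13,14,15}
step 10: eval (s < (4 + (lane // 2))) {6,7,8,9,10,11,12,13,14,15}
step 11: q <- ((0 % 5) % 3)           {10,11,12,13,14,15}
step 12: s <- (s + 2)                 {10,11,12,13,14,15}
step 13: eval (s < (4 + (lane // 2))) {10,11,12,13,14,15}
step 14: q <- ((0 % 5) % 3)           {14,15}
step 15: s <- (s + 2)                 {14,15}
step 16: eval (s < (4 + (lane // 2))) {14,15}
step 17: s <- min((lane - q), (-5 % 3)) {0,1,2,3,4,5,6,7,8,9,10,11,12,13,14,15}

Answer: 18 steps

q: 0,0,0,0,0,0,0,0,0,0,0,0,0,0,0,0
s: 0,1,1,1,1,1,1,1,1,1,1,1,1,1,1,1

steps = 18; useful = 192; efficiency = 192/288 = 2/3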